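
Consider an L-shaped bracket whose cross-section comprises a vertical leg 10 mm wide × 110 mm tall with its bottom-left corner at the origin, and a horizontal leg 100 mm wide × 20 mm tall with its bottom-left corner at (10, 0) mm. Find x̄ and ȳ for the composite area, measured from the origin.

x̄ = 40.48 mm, ȳ = 25.97 mm

Part | A | x̄ᵢ | ȳᵢ | A·x̄ᵢ | A·ȳᵢ
vertical leg | 1100.00 | 5.00 | 55.00 | 5500.00 | 60500.00
horizontal leg | 2000.00 | 60.00 | 10.00 | 120000.00 | 20000.00
Σ | 3100.00 |  |  | 125500.00 | 80500.00
x̄ = 125500.00 / 3100.00 = 40.48 mm
ȳ = 80500.00 / 3100.00 = 25.97 mm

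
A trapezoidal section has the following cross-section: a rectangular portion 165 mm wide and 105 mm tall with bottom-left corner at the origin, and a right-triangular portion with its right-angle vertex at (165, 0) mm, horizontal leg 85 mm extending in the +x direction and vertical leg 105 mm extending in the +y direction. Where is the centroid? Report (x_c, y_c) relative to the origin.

x_c = 105.20 mm, y_c = 48.92 mm

rectangular portion: A = 165 × 105 = 17325.00, centroid at (82.50, 52.50).
triangular portion: A = ½·85·105 = 4462.50, centroid at (193.33, 35.00).
ΣA = 21787.50 mm²
ΣAx_c = (17325.00)(82.50) + (4462.50)(193.33) = 2292062.50 mm³
ΣAy_c = (17325.00)(52.50) + (4462.50)(35.00) = 1065750.00 mm³
x_c = 2292062.50 / 21787.50 = 105.20 mm
y_c = 1065750.00 / 21787.50 = 48.92 mm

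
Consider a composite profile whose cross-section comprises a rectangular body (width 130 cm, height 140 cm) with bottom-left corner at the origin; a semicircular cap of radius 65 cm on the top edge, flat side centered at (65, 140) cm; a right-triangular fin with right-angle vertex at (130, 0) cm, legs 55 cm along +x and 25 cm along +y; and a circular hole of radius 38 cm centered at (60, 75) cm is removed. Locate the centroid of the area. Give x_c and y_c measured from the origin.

Part | A | x̄ᵢ | ȳᵢ | A·x̄ᵢ | A·ȳᵢ
rectangular body | 18200.00 | 65.00 | 70.00 | 1183000.00 | 1274000.00
semicircular top | 6636.61 | 65.00 | 167.59 | 431379.94 | 1112209.36
triangular fin | 687.50 | 148.33 | 8.33 | 101979.17 | 5729.17
hole | -4536.46 | 60.00 | 75.00 | -272187.59 | -340234.48
Σ | 20987.65 |  |  | 1444171.52 | 2051704.04
x_c = 1444171.52 / 20987.65 = 68.81 cm
y_c = 2051704.04 / 20987.65 = 97.76 cm

x_c = 68.81 cm, y_c = 97.76 cm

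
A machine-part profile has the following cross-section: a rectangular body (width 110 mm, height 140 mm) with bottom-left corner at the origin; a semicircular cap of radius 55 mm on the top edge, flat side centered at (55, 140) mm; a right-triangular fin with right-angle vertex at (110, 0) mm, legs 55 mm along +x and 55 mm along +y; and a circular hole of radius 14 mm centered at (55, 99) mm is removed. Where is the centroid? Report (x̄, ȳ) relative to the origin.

x̄ = 60.27 mm, ȳ = 86.51 mm

rectangular body: A = 110 × 140 = 15400.00, centroid at (55.00, 70.00).
semicircular top: A = ½π·55² = 4751.66, centroid at (55.00, 163.34).
triangular fin: A = ½·55·55 = 1512.50, centroid at (128.33, 18.33).
hole: A = −π·14² = -615.75, centroid at (55.00, 99.00).
ΣA = 21048.41 mm²
ΣAx̄ = (15400.00)(55.00) + (4751.66)(55.00) + (1512.50)(128.33) + (-615.75)(55.00) = 1268579.04 mm³
ΣAȳ = (15400.00)(70.00) + (4751.66)(163.34) + (1512.50)(18.33) + (-615.75)(99.00) = 1820918.61 mm³
x̄ = 1268579.04 / 21048.41 = 60.27 mm
ȳ = 1820918.61 / 21048.41 = 86.51 mm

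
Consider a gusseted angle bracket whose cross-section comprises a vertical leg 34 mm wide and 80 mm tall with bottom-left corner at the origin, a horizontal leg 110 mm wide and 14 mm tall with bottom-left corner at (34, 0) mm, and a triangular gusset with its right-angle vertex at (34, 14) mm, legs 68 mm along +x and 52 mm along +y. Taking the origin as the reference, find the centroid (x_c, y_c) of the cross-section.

vertical leg: A = 34 × 80 = 2720.00, centroid at (17.00, 40.00).
horizontal leg: A = 110 × 14 = 1540.00, centroid at (89.00, 7.00).
gusset: A = ½·68·52 = 1768.00, centroid at (56.67, 31.33).
ΣA = 6028.00 mm², ΣAx_c = 283486.67 mm³, ΣAy_c = 174977.33 mm³.
x_c = 283486.67/6028.00 = 47.03 mm; y_c = 174977.33/6028.00 = 29.03 mm.

x_c = 47.03 mm, y_c = 29.03 mm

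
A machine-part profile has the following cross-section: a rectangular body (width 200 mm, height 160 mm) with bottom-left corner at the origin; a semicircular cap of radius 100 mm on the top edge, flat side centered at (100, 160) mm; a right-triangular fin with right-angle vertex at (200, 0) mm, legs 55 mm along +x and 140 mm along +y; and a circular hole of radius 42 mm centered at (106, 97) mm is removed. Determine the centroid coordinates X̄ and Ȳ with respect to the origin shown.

X̄ = 109.18 mm, Ȳ = 116.96 mm

Part | A | x̄ᵢ | ȳᵢ | A·x̄ᵢ | A·ȳᵢ
rectangular body | 32000.00 | 100.00 | 80.00 | 3200000.00 | 2560000.00
semicircular top | 15707.96 | 100.00 | 202.44 | 1570796.33 | 3179940.79
triangular fin | 3850.00 | 218.33 | 46.67 | 840583.33 | 179666.67
hole | -5541.77 | 106.00 | 97.00 | -587427.56 | -537551.64
Σ | 46016.19 |  |  | 5023952.10 | 5382055.82
X̄ = 5023952.10 / 46016.19 = 109.18 mm
Ȳ = 5382055.82 / 46016.19 = 116.96 mm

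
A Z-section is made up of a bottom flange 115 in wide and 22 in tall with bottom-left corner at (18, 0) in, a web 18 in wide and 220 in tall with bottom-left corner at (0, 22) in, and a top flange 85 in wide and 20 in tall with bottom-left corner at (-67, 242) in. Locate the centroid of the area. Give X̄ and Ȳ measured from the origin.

bottom flange: A = 115 × 22 = 2530.00, centroid at (75.50, 11.00).
web: A = 18 × 220 = 3960.00, centroid at (9.00, 132.00).
top flange: A = 85 × 20 = 1700.00, centroid at (-24.50, 252.00).
ΣA = 8190.00 in², ΣAX̄ = 185005.00 in³, ΣAȲ = 978950.00 in³.
X̄ = 185005.00/8190.00 = 22.59 in; Ȳ = 978950.00/8190.00 = 119.53 in.

X̄ = 22.59 in, Ȳ = 119.53 in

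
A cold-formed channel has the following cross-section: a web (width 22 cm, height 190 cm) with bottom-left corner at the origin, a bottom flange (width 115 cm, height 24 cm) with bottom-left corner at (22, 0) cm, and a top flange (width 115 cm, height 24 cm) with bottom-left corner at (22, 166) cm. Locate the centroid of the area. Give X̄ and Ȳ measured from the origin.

Part | A | x̄ᵢ | ȳᵢ | A·x̄ᵢ | A·ȳᵢ
web | 4180.00 | 11.00 | 95.00 | 45980.00 | 397100.00
bottom flange | 2760.00 | 79.50 | 12.00 | 219420.00 | 33120.00
top flange | 2760.00 | 79.50 | 178.00 | 219420.00 | 491280.00
Σ | 9700.00 |  |  | 484820.00 | 921500.00
X̄ = 484820.00 / 9700.00 = 49.98 cm
Ȳ = 921500.00 / 9700.00 = 95.00 cm

X̄ = 49.98 cm, Ȳ = 95.00 cm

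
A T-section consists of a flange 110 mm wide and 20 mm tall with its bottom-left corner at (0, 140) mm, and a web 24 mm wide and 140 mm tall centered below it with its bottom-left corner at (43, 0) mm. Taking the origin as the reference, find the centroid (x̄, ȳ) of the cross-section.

Part | A | x̄ᵢ | ȳᵢ | A·x̄ᵢ | A·ȳᵢ
web | 3360.00 | 55.00 | 70.00 | 184800.00 | 235200.00
flange | 2200.00 | 55.00 | 150.00 | 121000.00 | 330000.00
Σ | 5560.00 |  |  | 305800.00 | 565200.00
x̄ = 305800.00 / 5560.00 = 55.00 mm
ȳ = 565200.00 / 5560.00 = 101.65 mm

x̄ = 55.00 mm, ȳ = 101.65 mm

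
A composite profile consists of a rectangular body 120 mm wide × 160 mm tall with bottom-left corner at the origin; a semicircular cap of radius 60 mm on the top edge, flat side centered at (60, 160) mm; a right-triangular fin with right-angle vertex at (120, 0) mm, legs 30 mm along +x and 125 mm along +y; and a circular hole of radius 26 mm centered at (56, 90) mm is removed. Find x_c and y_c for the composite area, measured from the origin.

rectangular body: A = 120 × 160 = 19200.00, centroid at (60.00, 80.00).
semicircular top: A = ½π·60² = 5654.87, centroid at (60.00, 185.46).
triangular fin: A = ½·30·125 = 1875.00, centroid at (130.00, 41.67).
hole: A = −π·26² = -2123.72, centroid at (56.00, 90.00).
ΣA = 24606.15 mm², ΣAx_c = 1616113.88 mm³, ΣAy_c = 2471769.19 mm³.
x_c = 1616113.88/24606.15 = 65.68 mm; y_c = 2471769.19/24606.15 = 100.45 mm.

x_c = 65.68 mm, y_c = 100.45 mm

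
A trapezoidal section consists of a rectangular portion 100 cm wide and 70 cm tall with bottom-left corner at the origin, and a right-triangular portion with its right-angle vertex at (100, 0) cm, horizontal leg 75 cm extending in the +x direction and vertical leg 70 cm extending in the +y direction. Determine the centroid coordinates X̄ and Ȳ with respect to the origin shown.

Part | A | x̄ᵢ | ȳᵢ | A·x̄ᵢ | A·ȳᵢ
rectangular portion | 7000.00 | 50.00 | 35.00 | 350000.00 | 245000.00
triangular portion | 2625.00 | 125.00 | 23.33 | 328125.00 | 61250.00
Σ | 9625.00 |  |  | 678125.00 | 306250.00
X̄ = 678125.00 / 9625.00 = 70.45 cm
Ȳ = 306250.00 / 9625.00 = 31.82 cm

X̄ = 70.45 cm, Ȳ = 31.82 cm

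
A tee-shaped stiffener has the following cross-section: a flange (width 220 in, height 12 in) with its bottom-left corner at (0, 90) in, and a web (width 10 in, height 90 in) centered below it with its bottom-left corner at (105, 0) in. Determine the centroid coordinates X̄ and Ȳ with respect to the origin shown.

web: A = 10 × 90 = 900.00, centroid at (110.00, 45.00).
flange: A = 220 × 12 = 2640.00, centroid at (110.00, 96.00).
ΣA = 3540.00 in², ΣAX̄ = 389400.00 in³, ΣAȲ = 293940.00 in³.
X̄ = 389400.00/3540.00 = 110.00 in; Ȳ = 293940.00/3540.00 = 83.03 in.

X̄ = 110.00 in, Ȳ = 83.03 in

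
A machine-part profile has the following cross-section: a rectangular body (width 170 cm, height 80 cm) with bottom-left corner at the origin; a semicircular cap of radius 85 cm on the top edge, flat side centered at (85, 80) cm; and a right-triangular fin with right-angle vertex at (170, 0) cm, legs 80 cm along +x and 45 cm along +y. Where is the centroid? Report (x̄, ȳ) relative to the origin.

x̄ = 92.51 cm, ȳ = 70.59 cm

Part | A | x̄ᵢ | ȳᵢ | A·x̄ᵢ | A·ȳᵢ
rectangular body | 13600.00 | 85.00 | 40.00 | 1156000.00 | 544000.00
semicircular top | 11349.00 | 85.00 | 116.08 | 964665.29 | 1317336.94
triangular fin | 1800.00 | 196.67 | 15.00 | 354000.00 | 27000.00
Σ | 26749.00 |  |  | 2474665.29 | 1888336.94
x̄ = 2474665.29 / 26749.00 = 92.51 cm
ȳ = 1888336.94 / 26749.00 = 70.59 cm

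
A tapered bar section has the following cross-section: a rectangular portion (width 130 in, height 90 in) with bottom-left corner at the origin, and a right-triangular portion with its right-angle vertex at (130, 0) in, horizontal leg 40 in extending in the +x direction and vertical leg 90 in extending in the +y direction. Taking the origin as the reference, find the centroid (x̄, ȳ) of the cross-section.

x̄ = 75.44 in, ȳ = 43.00 in

rectangular portion: A = 130 × 90 = 11700.00, centroid at (65.00, 45.00).
triangular portion: A = ½·40·90 = 1800.00, centroid at (143.33, 30.00).
ΣA = 13500.00 in², ΣAx̄ = 1018500.00 in³, ΣAȳ = 580500.00 in³.
x̄ = 1018500.00/13500.00 = 75.44 in; ȳ = 580500.00/13500.00 = 43.00 in.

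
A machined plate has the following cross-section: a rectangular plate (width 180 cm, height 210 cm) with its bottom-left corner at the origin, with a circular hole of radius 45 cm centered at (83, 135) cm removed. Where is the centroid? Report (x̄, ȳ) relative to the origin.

plate: A = 180 × 210 = 37800.00, centroid at (90.00, 105.00).
hole: A = −π·45² = -6361.73, centroid at (83.00, 135.00).
ΣA = 31438.27 cm², ΣAx̄ = 2873976.81 cm³, ΣAȳ = 3110167.11 cm³.
x̄ = 2873976.81/31438.27 = 91.42 cm; ȳ = 3110167.11/31438.27 = 98.93 cm.

x̄ = 91.42 cm, ȳ = 98.93 cm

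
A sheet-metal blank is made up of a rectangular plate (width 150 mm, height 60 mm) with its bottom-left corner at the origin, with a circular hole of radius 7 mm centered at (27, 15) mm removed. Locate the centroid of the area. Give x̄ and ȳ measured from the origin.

x̄ = 75.84 mm, ȳ = 30.26 mm

Part | A | x̄ᵢ | ȳᵢ | A·x̄ᵢ | A·ȳᵢ
plate | 9000.00 | 75.00 | 30.00 | 675000.00 | 270000.00
hole | -153.94 | 27.00 | 15.00 | -4156.33 | -2309.07
Σ | 8846.06 |  |  | 670843.67 | 267690.93
x̄ = 670843.67 / 8846.06 = 75.84 mm
ȳ = 267690.93 / 8846.06 = 30.26 mm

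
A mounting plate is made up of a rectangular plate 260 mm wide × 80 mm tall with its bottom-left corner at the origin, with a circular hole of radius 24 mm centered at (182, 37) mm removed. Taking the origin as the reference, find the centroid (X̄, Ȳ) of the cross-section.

X̄ = 125.05 mm, Ȳ = 40.29 mm

plate: A = 260 × 80 = 20800.00, centroid at (130.00, 40.00).
hole: A = −π·24² = -1809.56, centroid at (182.00, 37.00).
ΣA = 18990.44 mm²
ΣAX̄ = (20800.00)(130.00) + (-1809.56)(182.00) = 2374660.56 mm³
ΣAȲ = (20800.00)(40.00) + (-1809.56)(37.00) = 765046.38 mm³
X̄ = 2374660.56 / 18990.44 = 125.05 mm
Ȳ = 765046.38 / 18990.44 = 40.29 mm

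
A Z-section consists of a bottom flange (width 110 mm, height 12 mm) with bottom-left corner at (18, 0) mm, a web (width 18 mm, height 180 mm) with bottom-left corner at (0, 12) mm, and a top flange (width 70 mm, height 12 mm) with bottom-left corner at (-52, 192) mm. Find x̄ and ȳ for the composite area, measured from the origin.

x̄ = 20.60 mm, ȳ = 93.47 mm

bottom flange: A = 110 × 12 = 1320.00, centroid at (73.00, 6.00).
web: A = 18 × 180 = 3240.00, centroid at (9.00, 102.00).
top flange: A = 70 × 12 = 840.00, centroid at (-17.00, 198.00).
ΣA = 5400.00 mm², ΣAx̄ = 111240.00 mm³, ΣAȳ = 504720.00 mm³.
x̄ = 111240.00/5400.00 = 20.60 mm; ȳ = 504720.00/5400.00 = 93.47 mm.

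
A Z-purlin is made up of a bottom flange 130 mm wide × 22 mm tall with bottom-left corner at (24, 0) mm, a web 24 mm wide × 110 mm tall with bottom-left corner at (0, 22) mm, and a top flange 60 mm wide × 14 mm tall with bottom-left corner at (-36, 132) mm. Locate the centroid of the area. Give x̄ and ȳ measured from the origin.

x̄ = 44.35 mm, ȳ = 55.44 mm

bottom flange: A = 130 × 22 = 2860.00, centroid at (89.00, 11.00).
web: A = 24 × 110 = 2640.00, centroid at (12.00, 77.00).
top flange: A = 60 × 14 = 840.00, centroid at (-6.00, 139.00).
ΣA = 6340.00 mm²
ΣAx̄ = (2860.00)(89.00) + (2640.00)(12.00) + (840.00)(-6.00) = 281180.00 mm³
ΣAȳ = (2860.00)(11.00) + (2640.00)(77.00) + (840.00)(139.00) = 351500.00 mm³
x̄ = 281180.00 / 6340.00 = 44.35 mm
ȳ = 351500.00 / 6340.00 = 55.44 mm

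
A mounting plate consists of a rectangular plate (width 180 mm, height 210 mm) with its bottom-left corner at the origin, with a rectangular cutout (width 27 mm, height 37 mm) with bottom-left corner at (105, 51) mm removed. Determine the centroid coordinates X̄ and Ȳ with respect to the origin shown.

plate: A = 180 × 210 = 37800.00, centroid at (90.00, 105.00).
hole: A = −(27 × 37) = -999.00, centroid at (118.50, 69.50).
ΣA = 36801.00 mm², ΣAX̄ = 3283618.50 mm³, ΣAȲ = 3899569.50 mm³.
X̄ = 3283618.50/36801.00 = 89.23 mm; Ȳ = 3899569.50/36801.00 = 105.96 mm.

X̄ = 89.23 mm, Ȳ = 105.96 mm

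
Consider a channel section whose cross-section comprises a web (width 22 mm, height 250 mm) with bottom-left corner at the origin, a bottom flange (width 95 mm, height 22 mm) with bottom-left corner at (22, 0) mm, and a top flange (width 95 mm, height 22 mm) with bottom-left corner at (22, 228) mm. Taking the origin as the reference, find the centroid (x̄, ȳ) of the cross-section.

x̄ = 36.26 mm, ȳ = 125.00 mm

web: A = 22 × 250 = 5500.00, centroid at (11.00, 125.00).
bottom flange: A = 95 × 22 = 2090.00, centroid at (69.50, 11.00).
top flange: A = 95 × 22 = 2090.00, centroid at (69.50, 239.00).
ΣA = 9680.00 mm², ΣAx̄ = 351010.00 mm³, ΣAȳ = 1210000.00 mm³.
x̄ = 351010.00/9680.00 = 36.26 mm; ȳ = 1210000.00/9680.00 = 125.00 mm.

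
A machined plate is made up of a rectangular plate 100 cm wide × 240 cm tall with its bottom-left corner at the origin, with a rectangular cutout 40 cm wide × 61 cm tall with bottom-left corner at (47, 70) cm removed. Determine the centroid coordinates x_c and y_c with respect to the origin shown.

x_c = 48.08 cm, y_c = 122.21 cm

plate: A = 100 × 240 = 24000.00, centroid at (50.00, 120.00).
hole: A = −(40 × 61) = -2440.00, centroid at (67.00, 100.50).
ΣA = 21560.00 cm², ΣAx_c = 1036520.00 cm³, ΣAy_c = 2634780.00 cm³.
x_c = 1036520.00/21560.00 = 48.08 cm; y_c = 2634780.00/21560.00 = 122.21 cm.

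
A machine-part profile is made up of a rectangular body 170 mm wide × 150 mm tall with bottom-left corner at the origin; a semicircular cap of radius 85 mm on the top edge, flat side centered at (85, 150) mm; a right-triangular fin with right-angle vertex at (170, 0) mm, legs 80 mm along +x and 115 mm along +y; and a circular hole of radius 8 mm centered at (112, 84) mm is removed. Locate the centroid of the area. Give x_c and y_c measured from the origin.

x_c = 97.32 mm, y_c = 101.43 mm

rectangular body: A = 170 × 150 = 25500.00, centroid at (85.00, 75.00).
semicircular top: A = ½π·85² = 11349.00, centroid at (85.00, 186.08).
triangular fin: A = ½·80·115 = 4600.00, centroid at (196.67, 38.33).
hole: A = −π·8² = -201.06, centroid at (112.00, 84.00).
ΣA = 41247.94 mm²
ΣAx_c = (25500.00)(85.00) + (11349.00)(85.00) + (4600.00)(196.67) + (-201.06)(112.00) = 4014313.02 mm³
ΣAy_c = (25500.00)(75.00) + (11349.00)(186.08) + (4600.00)(38.33) + (-201.06)(84.00) = 4183711.32 mm³
x_c = 4014313.02 / 41247.94 = 97.32 mm
y_c = 4183711.32 / 41247.94 = 101.43 mm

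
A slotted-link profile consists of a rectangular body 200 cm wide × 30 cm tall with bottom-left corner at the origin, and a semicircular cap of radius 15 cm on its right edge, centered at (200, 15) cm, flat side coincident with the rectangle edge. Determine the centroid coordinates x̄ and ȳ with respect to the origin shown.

rectangular body: A = 200 × 30 = 6000.00, centroid at (100.00, 15.00).
semicircular end: A = ½π·15² = 353.43, centroid at (206.37, 15.00).
ΣA = 6353.43 cm²
ΣAx̄ = (6000.00)(100.00) + (353.43)(206.37) = 672935.83 cm³
ΣAȳ = (6000.00)(15.00) + (353.43)(15.00) = 95301.44 cm³
x̄ = 672935.83 / 6353.43 = 105.92 cm
ȳ = 95301.44 / 6353.43 = 15.00 cm

x̄ = 105.92 cm, ȳ = 15.00 cm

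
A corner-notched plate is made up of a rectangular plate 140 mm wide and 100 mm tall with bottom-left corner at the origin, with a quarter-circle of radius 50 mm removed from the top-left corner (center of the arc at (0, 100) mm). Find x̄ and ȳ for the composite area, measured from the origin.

x̄ = 77.96 mm, ȳ = 45.31 mm

Part | A | x̄ᵢ | ȳᵢ | A·x̄ᵢ | A·ȳᵢ
plate | 14000.00 | 70.00 | 50.00 | 980000.00 | 700000.00
removed quarter-circle | -1963.50 | 21.22 | 78.78 | -41666.67 | -154682.87
Σ | 12036.50 |  |  | 938333.33 | 545317.13
x̄ = 938333.33 / 12036.50 = 77.96 mm
ȳ = 545317.13 / 12036.50 = 45.31 mm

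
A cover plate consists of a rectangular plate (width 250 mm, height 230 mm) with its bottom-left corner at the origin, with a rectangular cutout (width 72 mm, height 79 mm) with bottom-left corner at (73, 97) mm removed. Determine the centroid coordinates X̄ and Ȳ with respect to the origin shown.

X̄ = 126.76 mm, Ȳ = 112.64 mm

Part | A | x̄ᵢ | ȳᵢ | A·x̄ᵢ | A·ȳᵢ
plate | 57500.00 | 125.00 | 115.00 | 7187500.00 | 6612500.00
hole | -5688.00 | 109.00 | 136.50 | -619992.00 | -776412.00
Σ | 51812.00 |  |  | 6567508.00 | 5836088.00
X̄ = 6567508.00 / 51812.00 = 126.76 mm
Ȳ = 5836088.00 / 51812.00 = 112.64 mm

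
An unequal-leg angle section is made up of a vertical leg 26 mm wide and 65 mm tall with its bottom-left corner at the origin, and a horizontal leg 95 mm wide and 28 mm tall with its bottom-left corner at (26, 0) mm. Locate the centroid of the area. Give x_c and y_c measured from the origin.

vertical leg: A = 26 × 65 = 1690.00, centroid at (13.00, 32.50).
horizontal leg: A = 95 × 28 = 2660.00, centroid at (73.50, 14.00).
ΣA = 4350.00 mm², ΣAx_c = 217480.00 mm³, ΣAy_c = 92165.00 mm³.
x_c = 217480.00/4350.00 = 50.00 mm; y_c = 92165.00/4350.00 = 21.19 mm.

x_c = 50.00 mm, y_c = 21.19 mm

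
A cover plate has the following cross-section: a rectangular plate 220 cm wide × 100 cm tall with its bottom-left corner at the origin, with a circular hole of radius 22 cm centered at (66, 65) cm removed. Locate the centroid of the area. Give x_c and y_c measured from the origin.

plate: A = 220 × 100 = 22000.00, centroid at (110.00, 50.00).
hole: A = −π·22² = -1520.53, centroid at (66.00, 65.00).
ΣA = 20479.47 cm², ΣAx_c = 2319644.96 cm³, ΣAy_c = 1001165.50 cm³.
x_c = 2319644.96/20479.47 = 113.27 cm; y_c = 1001165.50/20479.47 = 48.89 cm.

x_c = 113.27 cm, y_c = 48.89 cm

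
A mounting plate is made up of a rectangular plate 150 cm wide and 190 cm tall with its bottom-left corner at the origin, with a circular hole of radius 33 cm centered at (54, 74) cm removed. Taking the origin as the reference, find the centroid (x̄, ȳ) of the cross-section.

plate: A = 150 × 190 = 28500.00, centroid at (75.00, 95.00).
hole: A = −π·33² = -3421.19, centroid at (54.00, 74.00).
ΣA = 25078.81 cm², ΣAx̄ = 1952755.50 cm³, ΣAȳ = 2454331.61 cm³.
x̄ = 1952755.50/25078.81 = 77.86 cm; ȳ = 2454331.61/25078.81 = 97.86 cm.

x̄ = 77.86 cm, ȳ = 97.86 cm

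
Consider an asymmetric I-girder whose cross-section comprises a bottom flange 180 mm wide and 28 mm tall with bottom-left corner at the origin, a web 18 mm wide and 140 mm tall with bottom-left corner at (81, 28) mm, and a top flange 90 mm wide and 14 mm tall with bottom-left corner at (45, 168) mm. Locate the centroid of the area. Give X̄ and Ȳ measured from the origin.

bottom flange: A = 180 × 28 = 5040.00, centroid at (90.00, 14.00).
web: A = 18 × 140 = 2520.00, centroid at (90.00, 98.00).
top flange: A = 90 × 14 = 1260.00, centroid at (90.00, 175.00).
ΣA = 8820.00 mm², ΣAX̄ = 793800.00 mm³, ΣAȲ = 538020.00 mm³.
X̄ = 793800.00/8820.00 = 90.00 mm; Ȳ = 538020.00/8820.00 = 61.00 mm.

X̄ = 90.00 mm, Ȳ = 61.00 mm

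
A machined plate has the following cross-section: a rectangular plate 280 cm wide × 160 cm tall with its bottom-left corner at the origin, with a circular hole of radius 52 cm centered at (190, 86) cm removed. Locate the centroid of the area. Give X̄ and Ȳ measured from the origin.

plate: A = 280 × 160 = 44800.00, centroid at (140.00, 80.00).
hole: A = −π·52² = -8494.87, centroid at (190.00, 86.00).
ΣA = 36305.13 cm²
ΣAX̄ = (44800.00)(140.00) + (-8494.87)(190.00) = 4657975.36 cm³
ΣAȲ = (44800.00)(80.00) + (-8494.87)(86.00) = 2853441.48 cm³
X̄ = 4657975.36 / 36305.13 = 128.30 cm
Ȳ = 2853441.48 / 36305.13 = 78.60 cm

X̄ = 128.30 cm, Ȳ = 78.60 cm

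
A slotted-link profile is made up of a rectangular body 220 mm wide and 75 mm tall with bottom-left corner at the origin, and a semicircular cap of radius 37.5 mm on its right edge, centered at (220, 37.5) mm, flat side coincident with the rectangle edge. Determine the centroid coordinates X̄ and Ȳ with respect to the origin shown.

rectangular body: A = 220 × 75 = 16500.00, centroid at (110.00, 37.50).
semicircular end: A = ½π·37.5² = 2208.93, centroid at (235.92, 37.50).
ΣA = 18708.93 mm²
ΣAX̄ = (16500.00)(110.00) + (2208.93)(235.92) = 2336121.36 mm³
ΣAȲ = (16500.00)(37.50) + (2208.93)(37.50) = 701584.96 mm³
X̄ = 2336121.36 / 18708.93 = 124.87 mm
Ȳ = 701584.96 / 18708.93 = 37.50 mm

X̄ = 124.87 mm, Ȳ = 37.50 mm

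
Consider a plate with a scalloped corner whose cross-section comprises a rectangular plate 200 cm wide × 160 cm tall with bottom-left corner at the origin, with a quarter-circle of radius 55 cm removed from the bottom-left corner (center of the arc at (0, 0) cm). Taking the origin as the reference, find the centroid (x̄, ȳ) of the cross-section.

x̄ = 106.15 cm, ȳ = 84.54 cm

plate: A = 200 × 160 = 32000.00, centroid at (100.00, 80.00).
removed quarter-circle: A = −¼π·55² = -2375.83, centroid at (23.34, 23.34).
ΣA = 29624.17 cm²
ΣAx̄ = (32000.00)(100.00) + (-2375.83)(23.34) = 3144541.67 cm³
ΣAȳ = (32000.00)(80.00) + (-2375.83)(23.34) = 2504541.67 cm³
x̄ = 3144541.67 / 29624.17 = 106.15 cm
ȳ = 2504541.67 / 29624.17 = 84.54 cm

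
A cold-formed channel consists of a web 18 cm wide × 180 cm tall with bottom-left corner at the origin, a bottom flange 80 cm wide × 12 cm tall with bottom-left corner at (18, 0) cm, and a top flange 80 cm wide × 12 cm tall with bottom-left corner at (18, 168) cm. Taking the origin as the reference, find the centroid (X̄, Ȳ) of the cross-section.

X̄ = 27.23 cm, Ȳ = 90.00 cm

Part | A | x̄ᵢ | ȳᵢ | A·x̄ᵢ | A·ȳᵢ
web | 3240.00 | 9.00 | 90.00 | 29160.00 | 291600.00
bottom flange | 960.00 | 58.00 | 6.00 | 55680.00 | 5760.00
top flange | 960.00 | 58.00 | 174.00 | 55680.00 | 167040.00
Σ | 5160.00 |  |  | 140520.00 | 464400.00
X̄ = 140520.00 / 5160.00 = 27.23 cm
Ȳ = 464400.00 / 5160.00 = 90.00 cm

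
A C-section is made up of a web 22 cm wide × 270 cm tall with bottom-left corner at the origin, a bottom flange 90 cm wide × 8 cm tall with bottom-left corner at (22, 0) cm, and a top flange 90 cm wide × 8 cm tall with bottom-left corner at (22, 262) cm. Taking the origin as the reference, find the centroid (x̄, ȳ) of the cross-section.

x̄ = 21.93 cm, ȳ = 135.00 cm

Part | A | x̄ᵢ | ȳᵢ | A·x̄ᵢ | A·ȳᵢ
web | 5940.00 | 11.00 | 135.00 | 65340.00 | 801900.00
bottom flange | 720.00 | 67.00 | 4.00 | 48240.00 | 2880.00
top flange | 720.00 | 67.00 | 266.00 | 48240.00 | 191520.00
Σ | 7380.00 |  |  | 161820.00 | 996300.00
x̄ = 161820.00 / 7380.00 = 21.93 cm
ȳ = 996300.00 / 7380.00 = 135.00 cm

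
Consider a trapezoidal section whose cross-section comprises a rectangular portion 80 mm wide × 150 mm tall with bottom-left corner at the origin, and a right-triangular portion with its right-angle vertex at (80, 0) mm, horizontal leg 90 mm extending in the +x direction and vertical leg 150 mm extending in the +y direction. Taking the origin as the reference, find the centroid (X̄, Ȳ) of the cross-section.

X̄ = 65.20 mm, Ȳ = 66.00 mm

Part | A | x̄ᵢ | ȳᵢ | A·x̄ᵢ | A·ȳᵢ
rectangular portion | 12000.00 | 40.00 | 75.00 | 480000.00 | 900000.00
triangular portion | 6750.00 | 110.00 | 50.00 | 742500.00 | 337500.00
Σ | 18750.00 |  |  | 1222500.00 | 1237500.00
X̄ = 1222500.00 / 18750.00 = 65.20 mm
Ȳ = 1237500.00 / 18750.00 = 66.00 mm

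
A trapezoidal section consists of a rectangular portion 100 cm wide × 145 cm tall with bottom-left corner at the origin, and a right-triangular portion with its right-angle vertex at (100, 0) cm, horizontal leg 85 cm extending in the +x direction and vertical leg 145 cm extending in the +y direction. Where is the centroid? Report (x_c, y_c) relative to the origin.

rectangular portion: A = 100 × 145 = 14500.00, centroid at (50.00, 72.50).
triangular portion: A = ½·85·145 = 6162.50, centroid at (128.33, 48.33).
ΣA = 20662.50 cm²
ΣAx_c = (14500.00)(50.00) + (6162.50)(128.33) = 1515854.17 cm³
ΣAy_c = (14500.00)(72.50) + (6162.50)(48.33) = 1349104.17 cm³
x_c = 1515854.17 / 20662.50 = 73.36 cm
y_c = 1349104.17 / 20662.50 = 65.29 cm

x_c = 73.36 cm, y_c = 65.29 cm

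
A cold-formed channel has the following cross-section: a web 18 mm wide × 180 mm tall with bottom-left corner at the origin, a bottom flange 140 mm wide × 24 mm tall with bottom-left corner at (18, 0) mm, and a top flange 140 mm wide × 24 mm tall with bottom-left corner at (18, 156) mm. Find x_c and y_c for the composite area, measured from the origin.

x_c = 62.30 mm, y_c = 90.00 mm

web: A = 18 × 180 = 3240.00, centroid at (9.00, 90.00).
bottom flange: A = 140 × 24 = 3360.00, centroid at (88.00, 12.00).
top flange: A = 140 × 24 = 3360.00, centroid at (88.00, 168.00).
ΣA = 9960.00 mm², ΣAx_c = 620520.00 mm³, ΣAy_c = 896400.00 mm³.
x_c = 620520.00/9960.00 = 62.30 mm; y_c = 896400.00/9960.00 = 90.00 mm.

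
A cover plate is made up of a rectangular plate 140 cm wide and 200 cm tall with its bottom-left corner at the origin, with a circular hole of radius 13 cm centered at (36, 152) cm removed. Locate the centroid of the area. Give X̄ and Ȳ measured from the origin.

X̄ = 70.66 cm, Ȳ = 98.99 cm

plate: A = 140 × 200 = 28000.00, centroid at (70.00, 100.00).
hole: A = −π·13² = -530.93, centroid at (36.00, 152.00).
ΣA = 27469.07 cm², ΣAX̄ = 1940886.55 cm³, ΣAȲ = 2719298.77 cm³.
X̄ = 1940886.55/27469.07 = 70.66 cm; Ȳ = 2719298.77/27469.07 = 98.99 cm.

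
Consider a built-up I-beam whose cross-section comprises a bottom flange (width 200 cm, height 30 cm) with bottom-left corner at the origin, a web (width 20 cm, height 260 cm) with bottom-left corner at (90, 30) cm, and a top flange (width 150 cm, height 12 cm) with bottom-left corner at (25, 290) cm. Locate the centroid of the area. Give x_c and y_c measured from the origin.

x_c = 100.00 cm, y_c = 111.91 cm

Part | A | x̄ᵢ | ȳᵢ | A·x̄ᵢ | A·ȳᵢ
bottom flange | 6000.00 | 100.00 | 15.00 | 600000.00 | 90000.00
web | 5200.00 | 100.00 | 160.00 | 520000.00 | 832000.00
top flange | 1800.00 | 100.00 | 296.00 | 180000.00 | 532800.00
Σ | 13000.00 |  |  | 1300000.00 | 1454800.00
x_c = 1300000.00 / 13000.00 = 100.00 cm
y_c = 1454800.00 / 13000.00 = 111.91 cm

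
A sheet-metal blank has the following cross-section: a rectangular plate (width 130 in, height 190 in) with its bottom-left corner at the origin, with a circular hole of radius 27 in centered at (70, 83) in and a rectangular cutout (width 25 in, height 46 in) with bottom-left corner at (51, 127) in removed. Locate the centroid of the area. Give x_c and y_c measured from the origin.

plate: A = 130 × 190 = 24700.00, centroid at (65.00, 95.00).
hole 1: A = −π·27² = -2290.22, centroid at (70.00, 83.00).
hole 2: A = −(25 × 46) = -1150.00, centroid at (63.50, 150.00).
ΣA = 21259.78 in²
ΣAx_c = (24700.00)(65.00) + (-2290.22)(70.00) + (-1150.00)(63.50) = 1372159.53 in³
ΣAy_c = (24700.00)(95.00) + (-2290.22)(83.00) + (-1150.00)(150.00) = 1983911.65 in³
x_c = 1372159.53 / 21259.78 = 64.54 in
y_c = 1983911.65 / 21259.78 = 93.32 in

x_c = 64.54 in, y_c = 93.32 in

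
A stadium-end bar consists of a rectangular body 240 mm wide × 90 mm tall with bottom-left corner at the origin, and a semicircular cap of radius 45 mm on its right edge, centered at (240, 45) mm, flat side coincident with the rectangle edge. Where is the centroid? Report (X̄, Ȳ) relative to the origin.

X̄ = 137.85 mm, Ȳ = 45.00 mm

rectangular body: A = 240 × 90 = 21600.00, centroid at (120.00, 45.00).
semicircular end: A = ½π·45² = 3180.86, centroid at (259.10, 45.00).
ΣA = 24780.86 mm², ΣAX̄ = 3416157.01 mm³, ΣAȲ = 1115138.82 mm³.
X̄ = 3416157.01/24780.86 = 137.85 mm; Ȳ = 1115138.82/24780.86 = 45.00 mm.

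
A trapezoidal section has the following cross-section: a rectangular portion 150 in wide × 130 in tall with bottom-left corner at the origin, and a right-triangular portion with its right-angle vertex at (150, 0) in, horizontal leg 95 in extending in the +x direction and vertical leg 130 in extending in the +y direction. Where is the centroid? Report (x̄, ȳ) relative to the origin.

x̄ = 100.65 in, ȳ = 59.79 in

rectangular portion: A = 150 × 130 = 19500.00, centroid at (75.00, 65.00).
triangular portion: A = ½·95·130 = 6175.00, centroid at (181.67, 43.33).
ΣA = 25675.00 in²
ΣAx̄ = (19500.00)(75.00) + (6175.00)(181.67) = 2584291.67 in³
ΣAȳ = (19500.00)(65.00) + (6175.00)(43.33) = 1535083.33 in³
x̄ = 2584291.67 / 25675.00 = 100.65 in
ȳ = 1535083.33 / 25675.00 = 59.79 in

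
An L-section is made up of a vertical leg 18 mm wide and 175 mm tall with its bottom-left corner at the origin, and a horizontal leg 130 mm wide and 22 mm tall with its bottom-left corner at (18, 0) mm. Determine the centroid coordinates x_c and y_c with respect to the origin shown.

x_c = 44.21 mm, y_c = 51.10 mm

vertical leg: A = 18 × 175 = 3150.00, centroid at (9.00, 87.50).
horizontal leg: A = 130 × 22 = 2860.00, centroid at (83.00, 11.00).
ΣA = 6010.00 mm²
ΣAx_c = (3150.00)(9.00) + (2860.00)(83.00) = 265730.00 mm³
ΣAy_c = (3150.00)(87.50) + (2860.00)(11.00) = 307085.00 mm³
x_c = 265730.00 / 6010.00 = 44.21 mm
y_c = 307085.00 / 6010.00 = 51.10 mm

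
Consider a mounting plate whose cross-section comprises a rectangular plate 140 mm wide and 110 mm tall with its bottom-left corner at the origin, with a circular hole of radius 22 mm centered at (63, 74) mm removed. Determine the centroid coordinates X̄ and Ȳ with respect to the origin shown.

plate: A = 140 × 110 = 15400.00, centroid at (70.00, 55.00).
hole: A = −π·22² = -1520.53, centroid at (63.00, 74.00).
ΣA = 13879.47 mm²
ΣAX̄ = (15400.00)(70.00) + (-1520.53)(63.00) = 982206.56 mm³
ΣAȲ = (15400.00)(55.00) + (-1520.53)(74.00) = 734480.72 mm³
X̄ = 982206.56 / 13879.47 = 70.77 mm
Ȳ = 734480.72 / 13879.47 = 52.92 mm

X̄ = 70.77 mm, Ȳ = 52.92 mm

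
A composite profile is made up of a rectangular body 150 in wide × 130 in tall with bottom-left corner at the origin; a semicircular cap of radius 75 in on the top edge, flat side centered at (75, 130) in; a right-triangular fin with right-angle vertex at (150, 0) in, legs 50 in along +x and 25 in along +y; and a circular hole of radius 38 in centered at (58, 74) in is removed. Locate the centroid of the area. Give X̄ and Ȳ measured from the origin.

Part | A | x̄ᵢ | ȳᵢ | A·x̄ᵢ | A·ȳᵢ
rectangular body | 19500.00 | 75.00 | 65.00 | 1462500.00 | 1267500.00
semicircular top | 8835.73 | 75.00 | 161.83 | 662679.70 | 1429894.81
triangular fin | 625.00 | 166.67 | 8.33 | 104166.67 | 5208.33
hole | -4536.46 | 58.00 | 74.00 | -263114.67 | -335698.02
Σ | 24424.27 |  |  | 1966231.70 | 2366905.12
X̄ = 1966231.70 / 24424.27 = 80.50 in
Ȳ = 2366905.12 / 24424.27 = 96.91 in

X̄ = 80.50 in, Ȳ = 96.91 in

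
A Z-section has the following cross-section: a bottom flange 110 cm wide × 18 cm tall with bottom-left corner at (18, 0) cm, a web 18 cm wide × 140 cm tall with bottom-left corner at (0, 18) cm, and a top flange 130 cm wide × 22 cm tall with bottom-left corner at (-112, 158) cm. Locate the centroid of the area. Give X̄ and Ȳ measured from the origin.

X̄ = 4.46 cm, Ȳ = 98.22 cm

bottom flange: A = 110 × 18 = 1980.00, centroid at (73.00, 9.00).
web: A = 18 × 140 = 2520.00, centroid at (9.00, 88.00).
top flange: A = 130 × 22 = 2860.00, centroid at (-47.00, 169.00).
ΣA = 7360.00 cm²
ΣAX̄ = (1980.00)(73.00) + (2520.00)(9.00) + (2860.00)(-47.00) = 32800.00 cm³
ΣAȲ = (1980.00)(9.00) + (2520.00)(88.00) + (2860.00)(169.00) = 722920.00 cm³
X̄ = 32800.00 / 7360.00 = 4.46 cm
Ȳ = 722920.00 / 7360.00 = 98.22 cm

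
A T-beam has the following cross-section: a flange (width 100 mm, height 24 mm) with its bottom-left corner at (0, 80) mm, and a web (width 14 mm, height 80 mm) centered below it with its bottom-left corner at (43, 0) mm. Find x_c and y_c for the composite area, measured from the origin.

x_c = 50.00 mm, y_c = 75.45 mm

web: A = 14 × 80 = 1120.00, centroid at (50.00, 40.00).
flange: A = 100 × 24 = 2400.00, centroid at (50.00, 92.00).
ΣA = 3520.00 mm²
ΣAx_c = (1120.00)(50.00) + (2400.00)(50.00) = 176000.00 mm³
ΣAy_c = (1120.00)(40.00) + (2400.00)(92.00) = 265600.00 mm³
x_c = 176000.00 / 3520.00 = 50.00 mm
y_c = 265600.00 / 3520.00 = 75.45 mm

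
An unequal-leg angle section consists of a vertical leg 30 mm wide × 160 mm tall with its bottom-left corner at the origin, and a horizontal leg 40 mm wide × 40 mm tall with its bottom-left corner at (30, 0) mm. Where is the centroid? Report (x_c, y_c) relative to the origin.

vertical leg: A = 30 × 160 = 4800.00, centroid at (15.00, 80.00).
horizontal leg: A = 40 × 40 = 1600.00, centroid at (50.00, 20.00).
ΣA = 6400.00 mm²
ΣAx_c = (4800.00)(15.00) + (1600.00)(50.00) = 152000.00 mm³
ΣAy_c = (4800.00)(80.00) + (1600.00)(20.00) = 416000.00 mm³
x_c = 152000.00 / 6400.00 = 23.75 mm
y_c = 416000.00 / 6400.00 = 65.00 mm

x_c = 23.75 mm, y_c = 65.00 mm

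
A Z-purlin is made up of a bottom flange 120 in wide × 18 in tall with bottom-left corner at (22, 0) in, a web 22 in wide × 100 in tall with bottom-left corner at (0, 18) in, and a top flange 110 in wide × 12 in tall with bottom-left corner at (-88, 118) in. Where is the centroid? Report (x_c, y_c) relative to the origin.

x_c = 27.77 in, y_c = 58.58 in

bottom flange: A = 120 × 18 = 2160.00, centroid at (82.00, 9.00).
web: A = 22 × 100 = 2200.00, centroid at (11.00, 68.00).
top flange: A = 110 × 12 = 1320.00, centroid at (-33.00, 124.00).
ΣA = 5680.00 in², ΣAx_c = 157760.00 in³, ΣAy_c = 332720.00 in³.
x_c = 157760.00/5680.00 = 27.77 in; y_c = 332720.00/5680.00 = 58.58 in.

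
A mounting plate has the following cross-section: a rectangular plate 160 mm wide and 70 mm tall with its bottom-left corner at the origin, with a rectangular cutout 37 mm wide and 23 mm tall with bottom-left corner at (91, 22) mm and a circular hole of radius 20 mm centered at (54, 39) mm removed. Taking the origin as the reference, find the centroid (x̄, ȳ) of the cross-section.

plate: A = 160 × 70 = 11200.00, centroid at (80.00, 35.00).
hole 1: A = −(37 × 23) = -851.00, centroid at (109.50, 33.50).
hole 2: A = −π·20² = -1256.64, centroid at (54.00, 39.00).
ΣA = 9092.36 mm², ΣAx̄ = 734957.10 mm³, ΣAȳ = 314482.65 mm³.
x̄ = 734957.10/9092.36 = 80.83 mm; ȳ = 314482.65/9092.36 = 34.59 mm.

x̄ = 80.83 mm, ȳ = 34.59 mm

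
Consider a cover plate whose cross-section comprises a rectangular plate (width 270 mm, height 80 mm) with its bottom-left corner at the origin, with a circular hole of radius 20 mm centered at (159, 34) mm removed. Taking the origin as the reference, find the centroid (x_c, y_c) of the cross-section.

x_c = 133.52 mm, y_c = 40.37 mm

plate: A = 270 × 80 = 21600.00, centroid at (135.00, 40.00).
hole: A = −π·20² = -1256.64, centroid at (159.00, 34.00).
ΣA = 20343.36 mm²
ΣAx_c = (21600.00)(135.00) + (-1256.64)(159.00) = 2716194.71 mm³
ΣAy_c = (21600.00)(40.00) + (-1256.64)(34.00) = 821274.34 mm³
x_c = 2716194.71 / 20343.36 = 133.52 mm
y_c = 821274.34 / 20343.36 = 40.37 mm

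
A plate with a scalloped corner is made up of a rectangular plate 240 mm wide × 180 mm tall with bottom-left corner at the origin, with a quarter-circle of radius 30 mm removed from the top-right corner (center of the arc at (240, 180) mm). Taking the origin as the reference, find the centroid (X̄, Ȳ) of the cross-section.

plate: A = 240 × 180 = 43200.00, centroid at (120.00, 90.00).
removed quarter-circle: A = −¼π·30² = -706.86, centroid at (227.27, 167.27).
ΣA = 42493.14 mm², ΣAX̄ = 5023354.00 mm³, ΣAȲ = 3769765.50 mm³.
X̄ = 5023354.00/42493.14 = 118.22 mm; Ȳ = 3769765.50/42493.14 = 88.71 mm.

X̄ = 118.22 mm, Ȳ = 88.71 mm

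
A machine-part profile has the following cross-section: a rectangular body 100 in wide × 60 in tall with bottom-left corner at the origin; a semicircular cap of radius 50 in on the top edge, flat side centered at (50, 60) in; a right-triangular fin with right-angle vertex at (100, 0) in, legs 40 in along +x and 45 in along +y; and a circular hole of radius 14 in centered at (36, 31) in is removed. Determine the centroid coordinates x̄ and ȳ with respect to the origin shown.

x̄ = 56.43 in, ȳ = 48.32 in

rectangular body: A = 100 × 60 = 6000.00, centroid at (50.00, 30.00).
semicircular top: A = ½π·50² = 3926.99, centroid at (50.00, 81.22).
triangular fin: A = ½·40·45 = 900.00, centroid at (113.33, 15.00).
hole: A = −π·14² = -615.75, centroid at (36.00, 31.00).
ΣA = 10211.24 in², ΣAx̄ = 576182.46 in³, ΣAȳ = 493364.47 in³.
x̄ = 576182.46/10211.24 = 56.43 in; ȳ = 493364.47/10211.24 = 48.32 in.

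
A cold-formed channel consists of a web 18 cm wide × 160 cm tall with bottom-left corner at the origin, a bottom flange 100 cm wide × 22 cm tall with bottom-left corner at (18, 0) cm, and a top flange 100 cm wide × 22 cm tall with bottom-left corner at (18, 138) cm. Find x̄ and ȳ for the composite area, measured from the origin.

Part | A | x̄ᵢ | ȳᵢ | A·x̄ᵢ | A·ȳᵢ
web | 2880.00 | 9.00 | 80.00 | 25920.00 | 230400.00
bottom flange | 2200.00 | 68.00 | 11.00 | 149600.00 | 24200.00
top flange | 2200.00 | 68.00 | 149.00 | 149600.00 | 327800.00
Σ | 7280.00 |  |  | 325120.00 | 582400.00
x̄ = 325120.00 / 7280.00 = 44.66 cm
ȳ = 582400.00 / 7280.00 = 80.00 cm

x̄ = 44.66 cm, ȳ = 80.00 cm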